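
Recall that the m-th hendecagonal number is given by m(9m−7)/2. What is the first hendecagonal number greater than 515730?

515958

Solve n(9n−7)/2 > 515730 for integer n.
The largest n with value ≤ 515730 is 338 (since 512915 ≤ 515730 < 515958), so the first above is n = 339, value 515958.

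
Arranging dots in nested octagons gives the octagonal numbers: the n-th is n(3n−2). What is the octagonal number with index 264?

208560

264·(3·264 − 2) = 264·790 = 208560.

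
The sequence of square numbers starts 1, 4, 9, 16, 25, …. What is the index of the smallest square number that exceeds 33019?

Solve n² > 33019 for integer n.
The largest n with value ≤ 33019 is 181 (since 32761 ≤ 33019 < 33124), so the first above is n = 182, value 33124.

182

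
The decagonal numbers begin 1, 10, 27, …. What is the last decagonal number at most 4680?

Solve n(4n−3) ≤ 4680 for integer n.
n = 34 gives 4522 ≤ 4680, while n = 35 gives 4795 > 4680; so the answer is 4522.

4522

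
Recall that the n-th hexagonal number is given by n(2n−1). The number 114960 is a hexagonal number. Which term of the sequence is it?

240

Set n(2n−1) = 114960, giving 2n² − n − 114960 = 0.
The discriminant is 1 + 8·114960 = 919681, and √919681 = 959.
So n = (1 + 959) / 4 = 960/4 = 240.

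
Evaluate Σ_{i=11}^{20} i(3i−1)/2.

3650

Σ i(3i−1)/2 = (3Σi² − Σi) / 2 over i = 11..20.
Σi = 210 − 55 = 155 and Σi² = 2870 − 385 = 2485.
(3·2485 − 1·155) / 2 = 7300/2 = 3650.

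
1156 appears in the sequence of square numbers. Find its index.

34

We need n² = 1156, so n = √1156 = 34.
Check: 34² = 1156. ✓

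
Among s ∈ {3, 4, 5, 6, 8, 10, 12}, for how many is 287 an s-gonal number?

1

s = 3: P(3, 23) = 276 and P(3, 24) = 300; 287 is not s-gonal.
s = 4: P(4, 16) = 256 and P(4, 17) = 289; 287 is not s-gonal.
s = 5: P(5, 14) = 287. ✓
s = 6: P(6, 12) = 276 and P(6, 13) = 325; 287 is not s-gonal.
s = 8: P(8, 10) = 280 and P(8, 11) = 341; 287 is not s-gonal.
s = 10: P(10, 8) = 232 and P(10, 9) = 297; 287 is not s-gonal.
s = 12: P(12, 7) = 217 and P(12, 8) = 288; 287 is not s-gonal.
Hits: s ∈ {5} → 1.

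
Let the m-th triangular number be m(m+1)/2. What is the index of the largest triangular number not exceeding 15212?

Solve n(n+1)/2 ≤ 15212 for integer n.
n = 173 gives 15051 ≤ 15212, while n = 174 gives 15225 > 15212; so the answer is index 173.

173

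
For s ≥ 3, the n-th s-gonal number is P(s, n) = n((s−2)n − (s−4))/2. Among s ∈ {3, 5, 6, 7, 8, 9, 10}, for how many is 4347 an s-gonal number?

2

s = 3: P(3, 92) = 4278 and P(3, 93) = 4371; 4347 is not s-gonal.
s = 5: P(5, 54) = 4347. ✓
s = 6: P(6, 46) = 4186 and P(6, 47) = 4371; 4347 is not s-gonal.
s = 7: P(7, 42) = 4347. ✓
s = 8: P(8, 38) = 4256 and P(8, 39) = 4485; 4347 is not s-gonal.
s = 9: P(9, 35) = 4200 and P(9, 36) = 4446; 4347 is not s-gonal.
s = 10: P(10, 33) = 4257 and P(10, 34) = 4522; 4347 is not s-gonal.
Hits: s ∈ {5, 7} → 2.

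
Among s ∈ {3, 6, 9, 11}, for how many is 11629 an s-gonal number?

1

s = 3: P(3, 152) = 11628 and P(3, 153) = 11781; 11629 is not s-gonal.
s = 6: P(6, 76) = 11476 and P(6, 77) = 11781; 11629 is not s-gonal.
s = 9: P(9, 58) = 11629. ✓
s = 11: P(11, 51) = 11526 and P(11, 52) = 11986; 11629 is not s-gonal.
Hits: s ∈ {9} → 1.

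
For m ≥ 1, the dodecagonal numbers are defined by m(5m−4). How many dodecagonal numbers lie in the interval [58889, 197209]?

91

The n-th dodecagonal number is n(5n−4).
Smallest index with value ≥ 58889: n = 109 (giving 58969).
Largest index with value ≤ 197209: n = 199 (giving 197209).
Indices 109 through 199: 91 terms.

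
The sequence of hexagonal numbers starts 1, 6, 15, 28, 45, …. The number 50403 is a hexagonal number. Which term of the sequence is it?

Set n(2n−1) = 50403, giving 2n² − n − 50403 = 0.
The discriminant is 1 + 8·50403 = 403225, and √403225 = 635.
So n = (1 + 635) / 4 = 636/4 = 159.
Check: 159·(2·159 − 1) = 50403. ✓

159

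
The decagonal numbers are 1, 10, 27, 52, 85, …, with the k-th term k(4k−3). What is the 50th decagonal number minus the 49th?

393

Consecutive decagonal numbers differ by 8n − 7: here 8·50 − 7 = 393.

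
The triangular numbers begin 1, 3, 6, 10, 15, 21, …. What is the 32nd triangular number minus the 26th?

177

32·33/2 = 528 and 26·27/2 = 351.
Difference: 528 − 351 = 177.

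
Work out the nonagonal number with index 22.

The 22nd nonagonal number is n(7n−5)/2 with n = 22.
22·(7·22 − 5)/2 = 22·149/2 = 1639.

1639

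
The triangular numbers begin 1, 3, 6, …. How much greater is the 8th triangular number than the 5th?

8·9/2 = 36 and 5·6/2 = 15.
Difference: 36 − 15 = 21.

21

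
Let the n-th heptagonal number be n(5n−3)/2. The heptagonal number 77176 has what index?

Set n(5n−3)/2 = 77176, giving 5n² − 3n − 154352 = 0.
The discriminant is 9 + 40·77176 = 3087049, and √3087049 = 1757.
So n = (3 + 1757) / 10 = 1760/10 = 176.
Check: 176·(5·176 − 3)/2 = 77176. ✓

176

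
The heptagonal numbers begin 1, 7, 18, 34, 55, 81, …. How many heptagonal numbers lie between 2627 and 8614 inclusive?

27

The n-th heptagonal number is n(5n−3)/2.
Smallest index with value ≥ 2627: n = 33 (giving 2673).
Largest index with value ≤ 8614: n = 59 (giving 8614).
Indices 33 through 59: 27 terms.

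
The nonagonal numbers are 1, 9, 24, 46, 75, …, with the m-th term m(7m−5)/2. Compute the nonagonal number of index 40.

The 40th nonagonal number is n(7n−5)/2 with n = 40.
40·(7·40 − 5)/2 = 40·275/2 = 5500.

5500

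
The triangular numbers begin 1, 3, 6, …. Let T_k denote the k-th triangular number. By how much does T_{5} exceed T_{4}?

Consecutive triangular numbers differ by n: T_{5} − T_{4} = 5.

5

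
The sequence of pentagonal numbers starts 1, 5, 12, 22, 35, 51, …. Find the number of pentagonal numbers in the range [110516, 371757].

227

The n-th pentagonal number is n(3n−1)/2.
Smallest index with value ≥ 110516: n = 272 (giving 110840).
Largest index with value ≤ 371757: n = 498 (giving 371757).
Indices 272 through 498: 227 terms.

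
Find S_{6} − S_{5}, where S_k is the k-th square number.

n² − (n−1)² = 2n − 1, so 6² − 5² = 2·6 − 1 = 11.

11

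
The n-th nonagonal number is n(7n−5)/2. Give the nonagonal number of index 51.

8976

The 51st nonagonal number is n(7n−5)/2 with n = 51.
51·(7·51 − 5)/2 = 51·352/2 = 51·176 = 8976.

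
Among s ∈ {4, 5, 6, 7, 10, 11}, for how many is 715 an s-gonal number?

s = 4: P(4, 26) = 676 and P(4, 27) = 729; 715 is not s-gonal.
s = 5: P(5, 22) = 715. ✓
s = 6: P(6, 19) = 703 and P(6, 20) = 780; 715 is not s-gonal.
s = 7: P(7, 17) = 697 and P(7, 18) = 783; 715 is not s-gonal.
s = 10: P(10, 13) = 637 and P(10, 14) = 742; 715 is not s-gonal.
s = 11: P(11, 13) = 715. ✓
Hits: s ∈ {5, 11} → 2.

2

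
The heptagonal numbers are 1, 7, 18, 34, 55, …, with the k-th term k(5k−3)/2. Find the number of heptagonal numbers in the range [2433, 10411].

The n-th heptagonal number is n(5n−3)/2.
Smallest index with value ≥ 2433: n = 32 (giving 2512).
Largest index with value ≤ 10411: n = 64 (giving 10144).
Indices 32 through 64: 33 terms.

33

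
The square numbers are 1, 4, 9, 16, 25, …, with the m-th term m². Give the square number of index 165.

The 165th square number is n² with n = 165.
165² = 27225.

27225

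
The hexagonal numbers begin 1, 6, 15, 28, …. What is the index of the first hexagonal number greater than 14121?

85

Solve n(2n−1) > 14121 for integer n.
The largest n with value ≤ 14121 is 84 (since 14028 ≤ 14121 < 14365), so the first above is n = 85, value 14365.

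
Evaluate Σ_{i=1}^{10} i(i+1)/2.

Σ i(i+1)/2 = (Σi² + Σi) / 2 over i = 1..10.
Σi = 55 and Σi² = 385.
(1·385 + 1·55) / 2 = 440/2 = 220.

220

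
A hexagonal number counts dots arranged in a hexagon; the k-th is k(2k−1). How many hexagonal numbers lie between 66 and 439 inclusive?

10

The n-th hexagonal number is n(2n−1).
Smallest index with value ≥ 66: n = 6 (giving 66).
Largest index with value ≤ 439: n = 15 (giving 435).
Indices 6 through 15: 10 terms.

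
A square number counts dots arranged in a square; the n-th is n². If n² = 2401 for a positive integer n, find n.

We need n² = 2401, so n = √2401 = 49.
Check: 49² = 2401. ✓

49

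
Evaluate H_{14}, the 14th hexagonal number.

378

The 14th hexagonal number is n(2n−1) with n = 14.
14·(2·14 − 1) = 14·27 = 378.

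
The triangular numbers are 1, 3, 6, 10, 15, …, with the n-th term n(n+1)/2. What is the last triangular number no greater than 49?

45

Solve n(n+1)/2 ≤ 49 for integer n.
n = 9 gives 45 ≤ 49, while n = 10 gives 55 > 49; so the answer is 45.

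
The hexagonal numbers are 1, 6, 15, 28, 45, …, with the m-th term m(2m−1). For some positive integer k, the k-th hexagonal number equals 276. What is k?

Set n(2n−1) = 276, giving 2n² − n − 276 = 0.
So n = (1 + 47) / 4 = 48/4 = 12.

12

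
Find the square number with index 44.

The 44th square number is n² with n = 44.
44² = 1936.

1936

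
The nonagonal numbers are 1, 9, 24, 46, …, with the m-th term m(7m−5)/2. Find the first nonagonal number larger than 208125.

Solve n(7n−5)/2 > 208125 for integer n.
The largest n with value ≤ 208125 is 244 (since 207766 ≤ 208125 < 209475), so the first above is n = 245, value 209475.

209475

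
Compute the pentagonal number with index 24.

The 24th pentagonal number is n(3n−1)/2 with n = 24.
24·(3·24 − 1)/2 = 24·71/2 = 852.

852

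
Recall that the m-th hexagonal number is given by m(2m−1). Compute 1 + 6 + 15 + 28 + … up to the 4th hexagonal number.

Σ i(2i−1) = 2Σi² − Σi over i = 1..4.
Σi = 10 and Σi² = 30.
2·30 − 1·10 = 50.

50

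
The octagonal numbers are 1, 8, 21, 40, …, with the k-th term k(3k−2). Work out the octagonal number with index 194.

194·(3·194 − 2) = 194·580 = 112520.

112520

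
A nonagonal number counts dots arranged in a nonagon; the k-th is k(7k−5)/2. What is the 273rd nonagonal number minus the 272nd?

Consecutive nonagonal numbers differ by 7n − 6: here 7·273 − 6 = 1905.

1905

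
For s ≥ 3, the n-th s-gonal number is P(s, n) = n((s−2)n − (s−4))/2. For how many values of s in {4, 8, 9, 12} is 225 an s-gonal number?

s = 4: P(4, 15) = 225. ✓
s = 8: P(8, 9) = 225. ✓
s = 9: P(9, 8) = 204 and P(9, 9) = 261; 225 is not s-gonal.
s = 12: P(12, 7) = 217 and P(12, 8) = 288; 225 is not s-gonal.
Hits: s ∈ {4, 8} → 2.

2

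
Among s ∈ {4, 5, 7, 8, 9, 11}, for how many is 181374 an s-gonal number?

1

s = 4: P(4, 425) = 180625 and P(4, 426) = 181476; 181374 is not s-gonal.
s = 5: P(5, 347) = 180440 and P(5, 348) = 181482; 181374 is not s-gonal.
s = 7: P(7, 269) = 180499 and P(7, 270) = 181845; 181374 is not s-gonal.
s = 8: P(8, 246) = 181056 and P(8, 247) = 182533; 181374 is not s-gonal.
s = 9: P(9, 228) = 181374. ✓
s = 11: P(11, 201) = 181101 and P(11, 202) = 182911; 181374 is not s-gonal.
Hits: s ∈ {9} → 1.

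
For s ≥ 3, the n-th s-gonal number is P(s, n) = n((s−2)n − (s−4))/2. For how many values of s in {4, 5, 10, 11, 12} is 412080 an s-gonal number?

1

s = 4: P(4, 641) = 410881 and P(4, 642) = 412164; 412080 is not s-gonal.
s = 5: P(5, 524) = 411602 and P(5, 525) = 413175; 412080 is not s-gonal.
s = 10: P(10, 321) = 411201 and P(10, 322) = 413770; 412080 is not s-gonal.
s = 11: P(11, 303) = 412080. ✓
s = 12: P(12, 287) = 410697 and P(12, 288) = 413568; 412080 is not s-gonal.
Hits: s ∈ {11} → 1.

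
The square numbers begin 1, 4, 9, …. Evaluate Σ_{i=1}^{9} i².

Σ_{i=1}^{9} i² = 9·10·19/6 = 285.

285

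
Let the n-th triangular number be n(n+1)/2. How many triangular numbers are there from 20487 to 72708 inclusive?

The n-th triangular number is n(n+1)/2.
Smallest index with value ≥ 20487: n = 202 (giving 20503).
Largest index with value ≤ 72708: n = 380 (giving 72390).
Indices 202 through 380: 179 terms.

179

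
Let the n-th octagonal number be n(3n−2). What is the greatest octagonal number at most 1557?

Solve n(3n−2) ≤ 1557 for integer n.
n = 23 gives 1541 ≤ 1557, while n = 24 gives 1680 > 1557; so the answer is 1541.

1541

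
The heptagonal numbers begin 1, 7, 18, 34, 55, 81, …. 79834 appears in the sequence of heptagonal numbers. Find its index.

179

Set n(5n−3)/2 = 79834, giving 5n² − 3n − 159668 = 0.
The discriminant is 9 + 40·79834 = 3193369, and √3193369 = 1787.
So n = (3 + 1787) / 10 = 1790/10 = 179.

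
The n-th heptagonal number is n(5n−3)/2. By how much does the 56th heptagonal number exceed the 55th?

276

Consecutive heptagonal numbers differ by 5n − 4: here 5·56 − 4 = 276.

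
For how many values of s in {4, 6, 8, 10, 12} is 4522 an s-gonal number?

s = 4: P(4, 67) = 4489 and P(4, 68) = 4624; 4522 is not s-gonal.
s = 6: P(6, 47) = 4371 and P(6, 48) = 4560; 4522 is not s-gonal.
s = 8: P(8, 39) = 4485 and P(8, 40) = 4720; 4522 is not s-gonal.
s = 10: P(10, 34) = 4522. ✓
s = 12: P(12, 30) = 4380 and P(12, 31) = 4681; 4522 is not s-gonal.
Hits: s ∈ {10} → 1.

1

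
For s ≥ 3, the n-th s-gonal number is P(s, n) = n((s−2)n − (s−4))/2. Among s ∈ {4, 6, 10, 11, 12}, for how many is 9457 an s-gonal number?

1

s = 4: P(4, 97) = 9409 and P(4, 98) = 9604; 9457 is not s-gonal.
s = 6: P(6, 69) = 9453 and P(6, 70) = 9730; 9457 is not s-gonal.
s = 10: P(10, 49) = 9457. ✓
s = 11: P(11, 46) = 9361 and P(11, 47) = 9776; 9457 is not s-gonal.
s = 12: P(12, 43) = 9073 and P(12, 44) = 9504; 9457 is not s-gonal.
Hits: s ∈ {10} → 1.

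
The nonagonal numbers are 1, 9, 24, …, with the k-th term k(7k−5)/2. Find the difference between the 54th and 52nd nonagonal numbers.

54·(7·54 − 5)/2 = 10071 and 52·(7·52 − 5)/2 = 9334.
Difference: 10071 − 9334 = 737.

737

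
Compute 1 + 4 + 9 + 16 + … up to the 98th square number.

318549

Σ_{i=1}^{98} i² = 98·99·197/6 = 318549.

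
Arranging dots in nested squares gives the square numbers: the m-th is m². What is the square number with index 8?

64

8² = 64.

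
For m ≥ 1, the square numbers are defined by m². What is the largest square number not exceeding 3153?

3136

Solve n² ≤ 3153 for integer n.
n = 56 gives 3136 ≤ 3153, while n = 57 gives 3249 > 3153; so the answer is 3136.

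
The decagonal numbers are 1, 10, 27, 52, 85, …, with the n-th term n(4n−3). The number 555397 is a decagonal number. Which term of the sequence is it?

Set n(4n−3) = 555397, giving 4n² − 3n − 555397 = 0.
The discriminant is 9 + 16·555397 = 8886361, and √8886361 = 2981.
So n = (3 + 2981) / 8 = 2984/8 = 373.

373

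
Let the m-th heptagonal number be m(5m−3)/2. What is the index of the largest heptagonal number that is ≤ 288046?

339

Solve n(5n−3)/2 ≤ 288046 for integer n.
n = 339 gives 286794 ≤ 288046, while n = 340 gives 288490 > 288046; so the answer is index 339.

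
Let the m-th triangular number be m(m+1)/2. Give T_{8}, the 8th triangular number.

8·9/2 = 72/2 = 36.

36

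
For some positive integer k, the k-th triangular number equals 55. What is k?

Set n(n+1)/2 = 55, giving n² + n − 110 = 0.
The discriminant is 1 + 8·55 = 441, and √441 = 21.
So n = (-1 + 21) / 2 = 20/2 = 10.

10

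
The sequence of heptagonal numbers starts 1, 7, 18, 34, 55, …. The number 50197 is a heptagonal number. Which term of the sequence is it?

142

Set n(5n−3)/2 = 50197, giving 5n² − 3n − 100394 = 0.
The discriminant is 9 + 40·50197 = 2007889, and √2007889 = 1417.
So n = (3 + 1417) / 10 = 1420/10 = 142.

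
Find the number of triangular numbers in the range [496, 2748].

The n-th triangular number is n(n+1)/2.
Smallest index with value ≥ 496: n = 31 (giving 496).
Largest index with value ≤ 2748: n = 73 (giving 2701).
Indices 31 through 73: 43 terms.

43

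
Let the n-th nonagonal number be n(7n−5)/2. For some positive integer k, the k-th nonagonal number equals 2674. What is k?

28

Set n(7n−5)/2 = 2674, giving 7n² − 5n − 5348 = 0.
So n = (5 + 387) / 14 = 392/14 = 28.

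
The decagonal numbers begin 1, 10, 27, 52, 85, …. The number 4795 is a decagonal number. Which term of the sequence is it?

Set n(4n−3) = 4795, giving 4n² − 3n − 4795 = 0.
The discriminant is 9 + 16·4795 = 76729, and √76729 = 277.
So n = (3 + 277) / 8 = 280/8 = 35.

35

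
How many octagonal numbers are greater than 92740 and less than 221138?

95

The n-th octagonal number is n(3n−2).
Smallest index with value > 92740: n = 177 (giving 93633).
Largest index with value < 221138: n = 271 (giving 219781).
Indices 177 through 271: 95 terms.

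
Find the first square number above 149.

Solve n² > 149 for integer n.
The largest n with value ≤ 149 is 12 (since 144 ≤ 149 < 169), so the first above is n = 13, value 169.

169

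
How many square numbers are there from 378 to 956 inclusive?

11

The n-th square number is n².
Smallest index with value ≥ 378: n = 20 (giving 400).
Largest index with value ≤ 956: n = 30 (giving 900).
Indices 20 through 30: 11 terms.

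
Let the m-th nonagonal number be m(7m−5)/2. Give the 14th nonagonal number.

14·(7·14 − 5)/2 = 14·93/2 = 651.

651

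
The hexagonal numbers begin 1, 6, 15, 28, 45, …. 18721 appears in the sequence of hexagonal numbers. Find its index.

97

Set n(2n−1) = 18721, giving 2n² − n − 18721 = 0.
The discriminant is 1 + 8·18721 = 149769, and √149769 = 387.
So n = (1 + 387) / 4 = 388/4 = 97.
Check: 97·(2·97 − 1) = 18721. ✓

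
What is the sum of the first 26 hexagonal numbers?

Σ i(2i−1) = 2Σi² − Σi over i = 1..26.
Σi = 351 and Σi² = 6201.
2·6201 − 1·351 = 12051.

12051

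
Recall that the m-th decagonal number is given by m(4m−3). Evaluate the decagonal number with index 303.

366327

The 303rd decagonal number is n(4n−3) with n = 303.
303·(4·303 − 3) = 303·1209 = 366327.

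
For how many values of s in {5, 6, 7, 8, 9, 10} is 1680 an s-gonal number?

1

s = 5: P(5, 33) = 1617 and P(5, 34) = 1717; 1680 is not s-gonal.
s = 6: P(6, 29) = 1653 and P(6, 30) = 1770; 1680 is not s-gonal.
s = 7: P(7, 26) = 1651 and P(7, 27) = 1782; 1680 is not s-gonal.
s = 8: P(8, 24) = 1680. ✓
s = 9: P(9, 22) = 1639 and P(9, 23) = 1794; 1680 is not s-gonal.
s = 10: P(10, 20) = 1540 and P(10, 21) = 1701; 1680 is not s-gonal.
Hits: s ∈ {8} → 1.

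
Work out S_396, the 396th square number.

156816

The 396th square number is n² with n = 396.
396² = 156816.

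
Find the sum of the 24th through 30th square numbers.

Σ_{i=24}^{30} i² = 9455 − 4324 = 5131.

5131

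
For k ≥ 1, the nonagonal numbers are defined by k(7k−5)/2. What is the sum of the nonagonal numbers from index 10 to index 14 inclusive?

2405

Σ i(7i−5)/2 = (7Σi² − 5Σi) / 2 over i = 10..14.
Σi = 105 − 45 = 60 and Σi² = 1015 − 285 = 730.
(7·730 − 5·60) / 2 = 4810/2 = 2405.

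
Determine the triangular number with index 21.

231

The 21st triangular number is n(n+1)/2 with n = 21.
21·22/2 = 462/2 = 231.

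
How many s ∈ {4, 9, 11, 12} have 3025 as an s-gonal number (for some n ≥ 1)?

2

s = 4: P(4, 55) = 3025. ✓
s = 9: P(9, 29) = 2871 and P(9, 30) = 3075; 3025 is not s-gonal.
s = 11: P(11, 26) = 2951 and P(11, 27) = 3186; 3025 is not s-gonal.
s = 12: P(12, 25) = 3025. ✓
Hits: s ∈ {4, 12} → 2.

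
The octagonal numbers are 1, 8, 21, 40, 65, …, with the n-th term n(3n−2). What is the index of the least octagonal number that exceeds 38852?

115

Solve n(3n−2) > 38852 for integer n.
The largest n with value ≤ 38852 is 114 (since 38760 ≤ 38852 < 39445), so the first above is n = 115, value 39445.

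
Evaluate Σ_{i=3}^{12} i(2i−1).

1215

Σ i(2i−1) = 2Σi² − Σi over i = 3..12.
Σi = 78 − 3 = 75 and Σi² = 650 − 5 = 645.
2·645 − 1·75 = 1215.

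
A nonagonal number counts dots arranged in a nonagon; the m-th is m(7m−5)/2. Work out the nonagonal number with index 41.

5781

41·(7·41 − 5)/2 = 41·282/2 = 41·141 = 5781.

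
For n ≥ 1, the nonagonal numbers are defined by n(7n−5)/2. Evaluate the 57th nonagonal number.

The 57th nonagonal number is n(7n−5)/2 with n = 57.
57·(7·57 − 5)/2 = 57·394/2 = 57·197 = 11229.

11229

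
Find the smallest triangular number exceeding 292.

300

Solve n(n+1)/2 > 292 for integer n.
The largest n with value ≤ 292 is 23 (since 276 ≤ 292 < 300), so the first above is n = 24, value 300.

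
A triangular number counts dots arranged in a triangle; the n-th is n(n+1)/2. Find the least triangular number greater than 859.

861

Solve n(n+1)/2 > 859 for integer n.
The largest n with value ≤ 859 is 40 (since 820 ≤ 859 < 861), so the first above is n = 41, value 861.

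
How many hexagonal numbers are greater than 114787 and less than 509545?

265

The n-th hexagonal number is n(2n−1).
Smallest index with value > 114787: n = 240 (giving 114960).
Largest index with value < 509545: n = 504 (giving 507528).
Indices 240 through 504: 265 terms.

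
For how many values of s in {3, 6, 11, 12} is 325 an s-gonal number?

2

s = 3: P(3, 25) = 325. ✓
s = 6: P(6, 13) = 325. ✓
s = 11: P(11, 8) = 260 and P(11, 9) = 333; 325 is not s-gonal.
s = 12: P(12, 8) = 288 and P(12, 9) = 369; 325 is not s-gonal.
Hits: s ∈ {3, 6} → 2.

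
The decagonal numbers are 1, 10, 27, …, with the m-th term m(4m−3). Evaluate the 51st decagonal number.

10251

51·(4·51 − 3) = 51·201 = 10251.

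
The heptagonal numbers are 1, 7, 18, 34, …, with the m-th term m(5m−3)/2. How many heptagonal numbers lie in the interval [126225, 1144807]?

The n-th heptagonal number is n(5n−3)/2.
Smallest index with value ≥ 126225: n = 225 (giving 126225).
Largest index with value ≤ 1144807: n = 677 (giving 1144807).
Indices 225 through 677: 453 terms.

453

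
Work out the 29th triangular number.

435

The 29th triangular number is n(n+1)/2 with n = 29.
29·30/2 = 870/2 = 435.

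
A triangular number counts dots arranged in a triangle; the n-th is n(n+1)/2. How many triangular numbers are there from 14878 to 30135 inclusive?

74

The n-th triangular number is n(n+1)/2.
Smallest index with value ≥ 14878: n = 172 (giving 14878).
Largest index with value ≤ 30135: n = 245 (giving 30135).
Indices 172 through 245: 74 terms.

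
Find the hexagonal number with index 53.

The 53rd hexagonal number is n(2n−1) with n = 53.
53·(2·53 − 1) = 53·105 = 5565.

5565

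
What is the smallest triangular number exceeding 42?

45

Solve n(n+1)/2 > 42 for integer n.
The largest n with value ≤ 42 is 8 (since 36 ≤ 42 < 45), so the first above is n = 9, value 45.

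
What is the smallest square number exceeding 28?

36

Solve n² > 28 for integer n.
The largest n with value ≤ 28 is 5 (since 25 ≤ 28 < 36), so the first above is n = 6, value 36.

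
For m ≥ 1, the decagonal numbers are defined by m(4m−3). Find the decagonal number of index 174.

120582

The 174th decagonal number is n(4n−3) with n = 174.
174·(4·174 − 3) = 174·693 = 120582.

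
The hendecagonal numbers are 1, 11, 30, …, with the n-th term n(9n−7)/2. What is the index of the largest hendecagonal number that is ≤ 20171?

67

Solve n(9n−7)/2 ≤ 20171 for integer n.
n = 67 gives 19966 ≤ 20171, while n = 68 gives 20570 > 20171; so the answer is index 67.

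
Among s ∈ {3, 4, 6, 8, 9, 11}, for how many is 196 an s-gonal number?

2

s = 3: P(3, 19) = 190 and P(3, 20) = 210; 196 is not s-gonal.
s = 4: P(4, 14) = 196. ✓
s = 6: P(6, 10) = 190 and P(6, 11) = 231; 196 is not s-gonal.
s = 8: P(8, 8) = 176 and P(8, 9) = 225; 196 is not s-gonal.
s = 9: P(9, 7) = 154 and P(9, 8) = 204; 196 is not s-gonal.
s = 11: P(11, 7) = 196. ✓
Hits: s ∈ {4, 11} → 2.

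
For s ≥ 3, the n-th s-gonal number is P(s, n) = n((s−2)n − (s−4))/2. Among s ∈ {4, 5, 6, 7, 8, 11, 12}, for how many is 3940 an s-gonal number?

1

s = 4: P(4, 62) = 3844 and P(4, 63) = 3969; 3940 is not s-gonal.
s = 5: P(5, 51) = 3876 and P(5, 52) = 4030; 3940 is not s-gonal.
s = 6: P(6, 44) = 3828 and P(6, 45) = 4005; 3940 is not s-gonal.
s = 7: P(7, 40) = 3940. ✓
s = 8: P(8, 36) = 3816 and P(8, 37) = 4033; 3940 is not s-gonal.
s = 11: P(11, 29) = 3683 and P(11, 30) = 3945; 3940 is not s-gonal.
s = 12: P(12, 28) = 3808 and P(12, 29) = 4089; 3940 is not s-gonal.
Hits: s ∈ {7} → 1.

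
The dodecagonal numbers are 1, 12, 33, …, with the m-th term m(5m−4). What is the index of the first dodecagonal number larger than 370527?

Solve n(5n−4) > 370527 for integer n.
The largest n with value ≤ 370527 is 272 (since 368832 ≤ 370527 < 371553), so the first above is n = 273, value 371553.

273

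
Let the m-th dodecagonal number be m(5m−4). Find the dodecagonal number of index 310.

The 310th dodecagonal number is n(5n−4) with n = 310.
310·(5·310 − 4) = 310·1546 = 479260.

479260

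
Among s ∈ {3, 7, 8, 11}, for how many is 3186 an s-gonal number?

2

s = 3: P(3, 79) = 3160 and P(3, 80) = 3240; 3186 is not s-gonal.
s = 7: P(7, 36) = 3186. ✓
s = 8: P(8, 32) = 3008 and P(8, 33) = 3201; 3186 is not s-gonal.
s = 11: P(11, 27) = 3186. ✓
Hits: s ∈ {7, 11} → 2.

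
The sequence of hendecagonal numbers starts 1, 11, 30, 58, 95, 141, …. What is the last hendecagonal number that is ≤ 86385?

Solve n(9n−7)/2 ≤ 86385 for integer n.
n = 138 gives 85215 ≤ 86385, while n = 139 gives 86458 > 86385; so the answer is 85215.

85215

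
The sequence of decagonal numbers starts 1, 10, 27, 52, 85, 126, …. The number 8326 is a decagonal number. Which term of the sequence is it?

Set n(4n−3) = 8326, giving 4n² − 3n − 8326 = 0.
The discriminant is 9 + 16·8326 = 133225, and √133225 = 365.
So n = (3 + 365) / 8 = 368/8 = 46.

46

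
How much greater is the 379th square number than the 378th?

n² − (n−1)² = 2n − 1, so 379² − 378² = 2·379 − 1 = 757.

757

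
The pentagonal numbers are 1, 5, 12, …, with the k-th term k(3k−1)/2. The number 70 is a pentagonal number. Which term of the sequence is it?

Set n(3n−1)/2 = 70, giving 3n² − n − 140 = 0.
The discriminant is 1 + 24·70 = 1681, and √1681 = 41.
So n = (1 + 41) / 6 = 42/6 = 7.

7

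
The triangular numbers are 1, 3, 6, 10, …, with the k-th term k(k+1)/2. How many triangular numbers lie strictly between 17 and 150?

11

The n-th triangular number is n(n+1)/2.
Smallest index with value > 17: n = 6 (giving 21).
Largest index with value < 150: n = 16 (giving 136).
Indices 6 through 16: 11 terms.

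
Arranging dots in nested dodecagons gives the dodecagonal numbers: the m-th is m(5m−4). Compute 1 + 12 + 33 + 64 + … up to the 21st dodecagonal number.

15631

Σ i(5i−4) = 5Σi² − 4Σi over i = 1..21.
Σi = 231 and Σi² = 3311.
5·3311 − 4·231 = 15631.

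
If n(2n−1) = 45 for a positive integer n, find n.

Set n(2n−1) = 45, giving 2n² − n − 45 = 0.
The discriminant is 1 + 8·45 = 361, and √361 = 19.
So n = (1 + 19) / 4 = 20/4 = 5.

5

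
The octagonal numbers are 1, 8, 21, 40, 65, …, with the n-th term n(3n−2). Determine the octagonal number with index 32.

The 32nd octagonal number is n(3n−2) with n = 32.
32·(3·32 − 2) = 32·94 = 3008.

3008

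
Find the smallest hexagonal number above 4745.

Solve n(2n−1) > 4745 for integer n.
The largest n with value ≤ 4745 is 48 (since 4560 ≤ 4745 < 4753), so the first above is n = 49, value 4753.

4753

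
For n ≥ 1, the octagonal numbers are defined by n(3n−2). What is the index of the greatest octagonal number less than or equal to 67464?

Solve n(3n−2) ≤ 67464 for integer n.
n = 150 gives 67200 ≤ 67464, while n = 151 gives 68101 > 67464; so the answer is index 150.

150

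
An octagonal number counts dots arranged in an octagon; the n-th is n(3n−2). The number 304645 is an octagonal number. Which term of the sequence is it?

319

Set n(3n−2) = 304645, giving 3n² − 2n − 304645 = 0.
The discriminant is 4 + 12·304645 = 3655744, and √3655744 = 1912.
So n = (2 + 1912) / 6 = 1914/6 = 319.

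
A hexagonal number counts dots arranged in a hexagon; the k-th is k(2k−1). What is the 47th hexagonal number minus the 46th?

Consecutive hexagonal numbers differ by 4n − 3: here 4·47 − 3 = 185.

185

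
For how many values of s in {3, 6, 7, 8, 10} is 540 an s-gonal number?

s = 3: P(3, 32) = 528 and P(3, 33) = 561; 540 is not s-gonal.
s = 6: P(6, 16) = 496 and P(6, 17) = 561; 540 is not s-gonal.
s = 7: P(7, 15) = 540. ✓
s = 8: P(8, 13) = 481 and P(8, 14) = 560; 540 is not s-gonal.
s = 10: P(10, 12) = 540. ✓
Hits: s ∈ {7, 10} → 2.

2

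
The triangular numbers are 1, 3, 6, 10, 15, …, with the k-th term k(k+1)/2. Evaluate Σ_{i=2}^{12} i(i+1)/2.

363

Σ i(i+1)/2 = (Σi² + Σi) / 2 over i = 2..12.
Σi = 78 − 1 = 77 and Σi² = 650 − 1 = 649.
(1·649 + 1·77) / 2 = 726/2 = 363.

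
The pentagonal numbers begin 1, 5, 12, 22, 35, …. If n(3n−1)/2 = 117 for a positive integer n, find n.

9

Set n(3n−1)/2 = 117, giving 3n² − n − 234 = 0.
So n = (1 + 53) / 6 = 54/6 = 9.
Check: 9·(3·9 − 1)/2 = 117. ✓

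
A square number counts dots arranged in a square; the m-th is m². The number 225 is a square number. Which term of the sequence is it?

15

We need n² = 225, so n = √225 = 15.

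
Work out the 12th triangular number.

The 12th triangular number is n(n+1)/2 with n = 12.
12·13/2 = 156/2 = 78.

78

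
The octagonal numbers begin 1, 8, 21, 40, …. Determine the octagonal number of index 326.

318176

The 326th octagonal number is n(3n−2) with n = 326.
326·(3·326 − 2) = 326·976 = 318176.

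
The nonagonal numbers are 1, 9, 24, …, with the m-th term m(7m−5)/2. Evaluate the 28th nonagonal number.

The 28th nonagonal number is n(7n−5)/2 with n = 28.
28·(7·28 − 5)/2 = 28·191/2 = 2674.

2674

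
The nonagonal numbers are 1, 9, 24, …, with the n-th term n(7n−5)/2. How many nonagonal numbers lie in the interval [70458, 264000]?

133

The n-th nonagonal number is n(7n−5)/2.
Smallest index with value ≥ 70458: n = 143 (giving 71214).
Largest index with value ≤ 264000: n = 275 (giving 264000).
Indices 143 through 275: 133 terms.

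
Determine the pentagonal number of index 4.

The 4th pentagonal number is n(3n−1)/2 with n = 4.
4·(3·4 − 1)/2 = 4·11/2 = 22.

22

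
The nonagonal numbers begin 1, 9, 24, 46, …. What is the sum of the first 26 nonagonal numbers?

20826

Σ i(7i−5)/2 = (7Σi² − 5Σi) / 2 over i = 1..26.
Σi = 351 and Σi² = 6201.
(7·6201 − 5·351) / 2 = 41652/2 = 20826.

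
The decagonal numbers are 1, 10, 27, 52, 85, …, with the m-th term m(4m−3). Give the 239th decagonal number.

227767

The 239th decagonal number is n(4n−3) with n = 239.
239·(4·239 − 3) = 239·953 = 227767.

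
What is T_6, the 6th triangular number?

21

6·7/2 = 42/2 = 21.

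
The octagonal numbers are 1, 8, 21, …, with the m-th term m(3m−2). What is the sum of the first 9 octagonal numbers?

Σ i(3i−2) = 3Σi² − 2Σi over i = 1..9.
Σi = 45 and Σi² = 285.
3·285 − 2·45 = 765.

765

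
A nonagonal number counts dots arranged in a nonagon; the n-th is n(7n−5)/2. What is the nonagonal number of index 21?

21·(7·21 − 5)/2 = 21·142/2 = 21·71 = 1491.

1491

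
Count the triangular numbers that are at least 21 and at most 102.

The n-th triangular number is n(n+1)/2.
Smallest index with value ≥ 21: n = 6 (giving 21).
Largest index with value ≤ 102: n = 13 (giving 91).
Indices 6 through 13: 8 terms.

8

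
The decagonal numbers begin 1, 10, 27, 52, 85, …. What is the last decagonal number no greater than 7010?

Solve n(4n−3) ≤ 7010 for integer n.
n = 42 gives 6930 ≤ 7010, while n = 43 gives 7267 > 7010; so the answer is 6930.

6930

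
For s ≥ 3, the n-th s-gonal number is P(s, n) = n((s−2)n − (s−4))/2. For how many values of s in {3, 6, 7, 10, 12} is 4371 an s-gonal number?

2

s = 3: P(3, 93) = 4371. ✓
s = 6: P(6, 47) = 4371. ✓
s = 7: P(7, 42) = 4347 and P(7, 43) = 4558; 4371 is not s-gonal.
s = 10: P(10, 33) = 4257 and P(10, 34) = 4522; 4371 is not s-gonal.
s = 12: P(12, 29) = 4089 and P(12, 30) = 4380; 4371 is not s-gonal.
Hits: s ∈ {3, 6} → 2.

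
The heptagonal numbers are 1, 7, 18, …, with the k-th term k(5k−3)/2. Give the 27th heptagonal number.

1782

The 27th heptagonal number is n(5n−3)/2 with n = 27.
27·(5·27 − 3)/2 = 27·132/2 = 27·66 = 1782.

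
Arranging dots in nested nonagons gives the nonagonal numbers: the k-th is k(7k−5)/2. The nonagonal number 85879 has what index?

Set n(7n−5)/2 = 85879, giving 7n² − 5n − 171758 = 0.
The discriminant is 25 + 56·85879 = 4809249, and √4809249 = 2193.
So n = (5 + 2193) / 14 = 2198/14 = 157.
Check: 157·(7·157 − 5)/2 = 85879. ✓

157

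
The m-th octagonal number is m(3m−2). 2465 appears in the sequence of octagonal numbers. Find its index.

Set n(3n−2) = 2465, giving 3n² − 2n − 2465 = 0.
The discriminant is 4 + 12·2465 = 29584, and √29584 = 172.
So n = (2 + 172) / 6 = 174/6 = 29.

29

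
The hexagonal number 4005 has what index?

Set n(2n−1) = 4005, giving 2n² − n − 4005 = 0.
The discriminant is 1 + 8·4005 = 32041, and √32041 = 179.
So n = (1 + 179) / 4 = 180/4 = 45.

45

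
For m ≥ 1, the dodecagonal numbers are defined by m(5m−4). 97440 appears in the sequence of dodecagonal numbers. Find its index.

140

Set n(5n−4) = 97440, giving 5n² − 4n − 97440 = 0.
The discriminant is 16 + 20·97440 = 1948816, and √1948816 = 1396.
So n = (4 + 1396) / 10 = 1400/10 = 140.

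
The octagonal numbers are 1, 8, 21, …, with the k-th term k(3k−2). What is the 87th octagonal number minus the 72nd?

7125

87·(3·87 − 2) = 22533 and 72·(3·72 − 2) = 15408.
Difference: 22533 − 15408 = 7125.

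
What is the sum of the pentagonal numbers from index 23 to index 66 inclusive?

Σ i(3i−1)/2 = (3Σi² − Σi) / 2 over i = 23..66.
Σi = 2211 − 253 = 1958 and Σi² = 98021 − 3795 = 94226.
(3·94226 − 1·1958) / 2 = 280720/2 = 140360.

140360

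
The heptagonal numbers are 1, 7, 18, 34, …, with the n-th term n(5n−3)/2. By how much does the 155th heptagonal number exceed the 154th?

Consecutive heptagonal numbers differ by 5n − 4: here 5·155 − 4 = 771.

771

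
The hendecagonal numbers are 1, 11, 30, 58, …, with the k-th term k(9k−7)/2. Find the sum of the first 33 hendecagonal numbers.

54417

Σ i(9i−7)/2 = (9Σi² − 7Σi) / 2 over i = 1..33.
Σi = 561 and Σi² = 12529.
(9·12529 − 7·561) / 2 = 108834/2 = 54417.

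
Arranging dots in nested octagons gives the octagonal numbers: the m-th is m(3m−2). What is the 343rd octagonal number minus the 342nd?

2053

Consecutive octagonal numbers differ by 6n − 5: here 6·343 − 5 = 2053.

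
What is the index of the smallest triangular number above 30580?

247

Solve n(n+1)/2 > 30580 for integer n.
The largest n with value ≤ 30580 is 246 (since 30381 ≤ 30580 < 30628), so the first above is n = 247, value 30628.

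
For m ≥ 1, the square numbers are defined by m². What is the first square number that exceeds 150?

Solve n² > 150 for integer n.
The largest n with value ≤ 150 is 12 (since 144 ≤ 150 < 169), so the first above is n = 13, value 169.

169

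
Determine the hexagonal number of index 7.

91

7·(2·7 − 1) = 7·13 = 91.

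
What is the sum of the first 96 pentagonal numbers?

446976

Σ i(3i−1)/2 = (3Σi² − Σi) / 2 over i = 1..96.
Σi = 4656 and Σi² = 299536.
(3·299536 − 1·4656) / 2 = 893952/2 = 446976.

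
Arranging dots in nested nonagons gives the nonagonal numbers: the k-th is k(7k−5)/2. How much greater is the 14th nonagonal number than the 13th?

Consecutive nonagonal numbers differ by 7n − 6: here 7·14 − 6 = 92.

92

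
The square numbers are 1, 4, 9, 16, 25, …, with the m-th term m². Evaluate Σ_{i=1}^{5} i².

55

Σ_{i=1}^{5} i² = 5·6·11/6 = 55.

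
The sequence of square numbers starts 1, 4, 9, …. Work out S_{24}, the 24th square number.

The 24th square number is n² with n = 24.
24² = 576.

576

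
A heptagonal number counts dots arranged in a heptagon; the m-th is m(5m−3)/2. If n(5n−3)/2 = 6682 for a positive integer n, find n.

52

Set n(5n−3)/2 = 6682, giving 5n² − 3n − 13364 = 0.
The discriminant is 9 + 40·6682 = 267289, and √267289 = 517.
So n = (3 + 517) / 10 = 520/10 = 52.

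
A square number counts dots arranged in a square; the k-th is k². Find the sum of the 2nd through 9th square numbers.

Σ_{i=2}^{9} i² = 285 − 1 = 284.

284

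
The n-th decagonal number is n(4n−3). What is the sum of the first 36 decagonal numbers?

Σ i(4i−3) = 4Σi² − 3Σi over i = 1..36.
Σi = 666 and Σi² = 16206.
4·16206 − 3·666 = 62826.

62826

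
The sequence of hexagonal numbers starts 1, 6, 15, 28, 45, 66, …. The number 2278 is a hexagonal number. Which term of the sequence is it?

Set n(2n−1) = 2278, giving 2n² − n − 2278 = 0.
The discriminant is 1 + 8·2278 = 18225, and √18225 = 135.
So n = (1 + 135) / 4 = 136/4 = 34.
Check: 34·(2·34 − 1) = 2278. ✓

34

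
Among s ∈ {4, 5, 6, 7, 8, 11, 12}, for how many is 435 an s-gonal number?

1

s = 4: P(4, 20) = 400 and P(4, 21) = 441; 435 is not s-gonal.
s = 5: P(5, 17) = 425 and P(5, 18) = 477; 435 is not s-gonal.
s = 6: P(6, 15) = 435. ✓
s = 7: P(7, 13) = 403 and P(7, 14) = 469; 435 is not s-gonal.
s = 8: P(8, 12) = 408 and P(8, 13) = 481; 435 is not s-gonal.
s = 11: P(11, 10) = 415 and P(11, 11) = 506; 435 is not s-gonal.
s = 12: P(12, 9) = 369 and P(12, 10) = 460; 435 is not s-gonal.
Hits: s ∈ {6} → 1.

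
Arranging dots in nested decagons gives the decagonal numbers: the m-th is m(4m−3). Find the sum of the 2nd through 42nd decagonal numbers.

Σ i(4i−3) = 4Σi² − 3Σi over i = 2..42.
Σi = 903 − 1 = 902 and Σi² = 25585 − 1 = 25584.
4·25584 − 3·902 = 99630.

99630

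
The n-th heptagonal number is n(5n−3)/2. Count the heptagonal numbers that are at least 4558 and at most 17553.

42

The n-th heptagonal number is n(5n−3)/2.
Smallest index with value ≥ 4558: n = 43 (giving 4558).
Largest index with value ≤ 17553: n = 84 (giving 17514).
Indices 43 through 84: 42 terms.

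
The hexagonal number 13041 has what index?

81

Set n(2n−1) = 13041, giving 2n² − n − 13041 = 0.
The discriminant is 1 + 8·13041 = 104329, and √104329 = 323.
So n = (1 + 323) / 4 = 324/4 = 81.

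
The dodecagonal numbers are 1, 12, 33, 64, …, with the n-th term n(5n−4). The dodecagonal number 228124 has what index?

Set n(5n−4) = 228124, giving 5n² − 4n − 228124 = 0.
So n = (4 + 2136) / 10 = 2140/10 = 214.

214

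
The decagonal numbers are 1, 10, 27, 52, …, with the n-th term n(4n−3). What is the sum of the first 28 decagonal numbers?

Σ i(4i−3) = 4Σi² − 3Σi over i = 1..28.
Σi = 406 and Σi² = 7714.
4·7714 − 3·406 = 29638.

29638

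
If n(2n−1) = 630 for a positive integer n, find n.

Set n(2n−1) = 630, giving 2n² − n − 630 = 0.
The discriminant is 1 + 8·630 = 5041, and √5041 = 71.
So n = (1 + 71) / 4 = 72/4 = 18.

18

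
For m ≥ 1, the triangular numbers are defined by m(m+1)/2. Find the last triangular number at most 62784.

62481

Solve n(n+1)/2 ≤ 62784 for integer n.
n = 353 gives 62481 ≤ 62784, while n = 354 gives 62835 > 62784; so the answer is 62481.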